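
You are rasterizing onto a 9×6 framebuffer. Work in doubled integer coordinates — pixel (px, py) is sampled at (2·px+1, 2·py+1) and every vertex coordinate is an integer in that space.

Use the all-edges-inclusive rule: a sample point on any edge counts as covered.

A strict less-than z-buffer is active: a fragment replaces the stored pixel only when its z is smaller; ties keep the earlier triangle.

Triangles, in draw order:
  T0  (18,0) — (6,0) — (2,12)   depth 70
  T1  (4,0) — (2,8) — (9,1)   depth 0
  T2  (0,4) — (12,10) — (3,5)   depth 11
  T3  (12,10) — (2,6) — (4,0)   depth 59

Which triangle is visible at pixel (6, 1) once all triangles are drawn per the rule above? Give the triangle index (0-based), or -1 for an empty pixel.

T0:
  2·area = 144  (B↔C swapped to make it positive)
  edge (18, 0)→(2, 12): d=(-16,12) inclusive
  edge (2, 12)→(6, 0): d=(4,-12) inclusive
  edge (6, 0)→(18, 0): d=(12,0) inclusive
    (3,0)@(7, 1): e=[116,16,12] → #
    (4,0)@(9, 1): e=[92,40,12] → #
    (5,0)@(11, 1): e=[68,64,12] → #
    (6,0)@(13, 1): e=[44,88,12] → #
    (7,0)@(15, 1): e=[20,112,12] → #
    (8,0)@(17, 1): e=[-4,136,12] → ·
    (2,1)@(5, 3): e=[108,0,36] → #  [on edge]
    (7,1)@(15, 3): e=[-12,120,36] → ·
    (2,2)@(5, 5): e=[76,8,60] → #
    (6,2)@(13, 5): e=[-20,104,60] → ·
    (2,3)@(5, 7): e=[44,16,84] → #
    (4,3)@(9, 7): e=[-4,64,84] → ·
    (1,4)@(3, 9): e=[36,0,108] → #  [on edge]
  covered (19 px):
    · · · # # # # # ·
    · · # # # # # · ·
    · · # # # # · · ·
    · · # # · · · · ·
    · # # · · · · · ·
    · # · · · · · · ·
T1:
  2·area = 42  (B↔C swapped to make it positive)
  edge (4, 0)→(9, 1): d=(5,1) inclusive
  edge (9, 1)→(2, 8): d=(-7,7) inclusive
  edge (2, 8)→(4, 0): d=(2,-8) inclusive
    (2,0)@(5, 1): e=[4,28,10] → #
    (3,0)@(7, 1): e=[2,14,26] → #
    (4,0)@(9, 1): e=[0,0,42] → #  [on edge]
    (5,0)@(11, 1): e=[-2,-14,58] → ·
    (2,1)@(5, 3): e=[14,14,14] → #
    (3,1)@(7, 3): e=[12,0,30] → #  [on edge]
    (4,1)@(9, 3): e=[10,-14,46] → ·
    (1,2)@(3, 5): e=[26,14,2] → #
    (2,2)@(5, 5): e=[24,0,18] → #  [on edge]
    (3,2)@(7, 5): e=[22,-14,34] → ·
    (1,3)@(3, 7): e=[36,0,6] → #  [on edge]
    (2,3)@(5, 7): e=[34,-14,22] → ·
    (0,4)@(1, 9): e=[48,0,-6] → ·  [on edge]
  covered (8 px):
    · · # # # · · · ·
    · · # # · · · · ·
    · # # · · · · · ·
    · # · · · · · · ·
    · · · · · · · · ·
    · · · · · · · · ·
T2:
  2·area = 6  (B↔C swapped to make it positive)
  edge (0, 4)→(3, 5): d=(3,1) inclusive
  edge (3, 5)→(12, 10): d=(9,5) inclusive
  edge (12, 10)→(0, 4): d=(-12,-6) inclusive
    (1,2)@(3, 5): e=[0,0,6] → #  [on edge]
    (2,2)@(5, 5): e=[-2,-10,18] → ·
    (1,3)@(3, 7): e=[6,18,-18] → ·
    (4,3)@(9, 7): e=[0,-12,18] → ·  [on edge]
    (7,4)@(15, 9): e=[0,-24,30] → ·  [on edge]
  covered (1 px):
    · · · · · · · · ·
    · · · · · · · · ·
    · # · · · · · · ·
    · · · · · · · · ·
    · · · · · · · · ·
    · · · · · · · · ·
T3:
  2·area = 68
  edge (12, 10)→(2, 6): d=(-10,-4) inclusive
  edge (2, 6)→(4, 0): d=(2,-6) inclusive
  edge (4, 0)→(12, 10): d=(8,10) inclusive
    (1,1)@(3, 3): e=[34,0,34] → #  [on edge]
    (2,1)@(5, 3): e=[42,12,14] → #
    (3,1)@(7, 3): e=[50,24,-6] → ·
    (1,2)@(3, 5): e=[14,4,50] → #
    (3,2)@(7, 5): e=[30,28,10] → #
    (4,2)@(9, 5): e=[38,40,-10] → ·
    (1,3)@(3, 7): e=[-6,8,66] → ·
    (2,3)@(5, 7): e=[2,20,46] → #
    (4,3)@(9, 7): e=[18,44,6] → #
    (5,3)@(11, 7): e=[26,56,-14] → ·
    (0,4)@(1, 9): e=[-34,0,102] → ·  [on edge]
    (2,4)@(5, 9): e=[-18,24,62] → ·
  covered (9 px):
    · · · · · · · · ·
    · # # · · · · · ·
    · # # # · · · · ·
    · · # # # · · · ·
    · · · · · # · · ·
    · · · · · · · · ·

Z-buffer (winner per pixel, '.' = empty):
  . . 1 1 1 0 0 0 .
  . 3 1 1 0 0 0 . .
  . 1 1 3 0 0 . . .
  . 1 3 3 3 . . . .
  . 0 0 . . 3 . . .
  . 0 . . . . . . .

Result: 0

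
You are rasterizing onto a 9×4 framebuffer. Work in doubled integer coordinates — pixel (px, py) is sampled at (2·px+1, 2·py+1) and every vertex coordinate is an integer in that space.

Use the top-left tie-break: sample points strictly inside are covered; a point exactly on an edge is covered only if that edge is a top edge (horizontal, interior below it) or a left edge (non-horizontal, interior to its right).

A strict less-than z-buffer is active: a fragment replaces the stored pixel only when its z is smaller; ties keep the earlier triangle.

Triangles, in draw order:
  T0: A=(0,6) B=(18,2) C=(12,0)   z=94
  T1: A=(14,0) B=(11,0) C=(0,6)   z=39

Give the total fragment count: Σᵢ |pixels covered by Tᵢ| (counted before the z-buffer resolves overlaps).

T0:
  2·area = 60  (B↔C swapped to make it positive)
  edge (0, 6)→(12, 0): d=(12,-6) top-left  bias=+0
  edge (12, 0)→(18, 2): d=(6,2) right/bottom  bias=-1
  edge (18, 2)→(0, 6): d=(-18,4) right/bottom  bias=-1
    (5,0)@(11, 1): e=[6,8,46] → █
    (6,0)@(13, 1): e=[18,4,38] → █
    (7,0)@(15, 1): e=[30,0,30] → ·  [on edge]
    (3,1)@(7, 3): e=[6,28,26] → █
    (4,1)@(9, 3): e=[18,24,18] → █
    (7,1)@(15, 3): e=[54,12,-6] → ·
    (1,2)@(3, 5): e=[6,48,6] → █
    (2,2)@(5, 5): e=[18,44,-2] → ·
    (3,2)@(7, 5): e=[30,40,-10] → ·
    (4,2)@(9, 5): e=[42,36,-18] → ·
    (5,2)@(11, 5): e=[54,32,-26] → ·
    (6,2)@(13, 5): e=[66,28,-34] → ·
  covered (7 px):
    · · · · · █ █ · ·
    · · · █ █ █ █ · ·
    · █ · · · · · · ·
    · · · · · · · · ·
T1:
  2·area = 18  (B↔C swapped to make it positive)
  edge (14, 0)→(0, 6): d=(-14,6) right/bottom  bias=-1
  edge (0, 6)→(11, 0): d=(11,-6) top-left  bias=+0
  edge (11, 0)→(14, 0): d=(3,0) top-left  bias=+0
    (5,0)@(11, 1): e=[4,11,3] → █
    (6,0)@(13, 1): e=[-8,23,3] → ·
    (3,1)@(7, 3): e=[0,9,9] → ·  [on edge]
    (5,1)@(11, 3): e=[-24,33,9] → ·
  covered (1 px):
    · · · · · █ · · ·
    · · · · · · · · ·
    · · · · · · · · ·
    · · · · · · · · ·

Result: 8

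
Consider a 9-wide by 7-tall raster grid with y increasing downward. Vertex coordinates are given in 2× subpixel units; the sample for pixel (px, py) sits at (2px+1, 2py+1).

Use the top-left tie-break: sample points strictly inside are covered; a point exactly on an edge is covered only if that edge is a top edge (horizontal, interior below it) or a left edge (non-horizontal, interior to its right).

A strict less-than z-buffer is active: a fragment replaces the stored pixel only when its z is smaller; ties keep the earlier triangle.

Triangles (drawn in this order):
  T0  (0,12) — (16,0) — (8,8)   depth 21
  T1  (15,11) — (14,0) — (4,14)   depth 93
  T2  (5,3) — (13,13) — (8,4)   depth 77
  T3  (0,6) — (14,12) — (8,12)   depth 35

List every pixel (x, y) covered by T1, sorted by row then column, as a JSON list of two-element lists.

T0:
  2·area = 32
  edge (0, 12)→(16, 0): d=(16,-12) top-left  bias=+0
  edge (16, 0)→(8, 8): d=(-8,8) right/bottom  bias=-1
  edge (8, 8)→(0, 12): d=(-8,4) right/bottom  bias=-1
    (7,0)@(15, 1): e=[4,0,28] → .  [on edge]
    (6,1)@(13, 3): e=[12,0,20] → .  [on edge]
    (5,2)@(11, 5): e=[20,0,12] → .  [on edge]
    (3,3)@(7, 7): e=[4,16,12] → X
    (4,3)@(9, 7): e=[28,0,4] → .  [on edge]
    (2,4)@(5, 9): e=[12,16,4] → X
    (3,4)@(7, 9): e=[36,0,-4] → .  [on edge]
    (2,5)@(5, 11): e=[44,0,-12] → .  [on edge]
    (1,6)@(3, 13): e=[52,0,-20] → .  [on edge]
  covered (2 px):
    . . . . . . . . .
    . . . . . . . . .
    . . . . . . . . .
    . . . X . . . . .
    . . X . . . . . .
    . . . . . . . . .
    . . . . . . . . .
T1:
  2·area = 124  (B↔C swapped to make it positive)
  edge (15, 11)→(4, 14): d=(-11,3) right/bottom  bias=-1
  edge (4, 14)→(14, 0): d=(10,-14) top-left  bias=+0
  edge (14, 0)→(15, 11): d=(1,11) right/bottom  bias=-1
    (6,1)@(13, 3): e=[94,16,14] → X
    (7,1)@(15, 3): e=[88,44,-8] → .
    (5,2)@(11, 5): e=[78,8,38] → X
    (7,2)@(15, 5): e=[66,64,-6] → .
    (4,3)@(9, 7): e=[62,0,62] → X  [on edge]
    (7,3)@(15, 7): e=[44,84,-4] → .
    (4,4)@(9, 9): e=[40,20,64] → X
    (7,4)@(15, 9): e=[22,104,-2] → .
    (3,5)@(7, 11): e=[24,12,88] → X
    (7,5)@(15, 11): e=[0,124,0] → .  [on edge]
    (2,6)@(5, 13): e=[8,4,112] → X
    (4,6)@(9, 13): e=[-4,60,68] → .
  covered (15 px):
    . . . . . . . . .
    . . . . . . X . .
    . . . . . X X . .
    . . . . X X X . .
    . . . . X X X . .
    . . . X X X X . .
    . . X X . . . . .
T2:
  2·area = 22  (B↔C swapped to make it positive)
  edge (5, 3)→(8, 4): d=(3,1) right/bottom  bias=-1
  edge (8, 4)→(13, 13): d=(5,9) right/bottom  bias=-1
  edge (13, 13)→(5, 3): d=(-8,-10) top-left  bias=+0
    (2,1)@(5, 3): e=[0,22,0] → .  [on edge]
    (3,2)@(7, 5): e=[4,14,4] → X
    (4,2)@(9, 5): e=[2,-4,24] → .
    (5,2)@(11, 5): e=[0,-22,44] → .  [on edge]
    (3,3)@(7, 7): e=[10,24,-12] → .
    (4,3)@(9, 7): e=[8,6,8] → X
    (5,3)@(11, 7): e=[6,-12,28] → .
    (8,3)@(17, 7): e=[0,-66,88] → .  [on edge]
    (4,4)@(9, 9): e=[14,16,-8] → .
    (6,6)@(13, 13): e=[22,0,0] → .  [on edge]
  covered (2 px):
    . . . . . . . . .
    . . . . . . . . .
    . . . X . . . . .
    . . . . X . . . .
    . . . . . . . . .
    . . . . . . . . .
    . . . . . . . . .
T3:
  2·area = 36
  edge (0, 6)→(14, 12): d=(14,6) right/bottom  bias=-1
  edge (14, 12)→(8, 12): d=(-6,0) right/bottom  bias=-1
  edge (8, 12)→(0, 6): d=(-8,-6) top-left  bias=+0
    (2,4)@(5, 9): e=[12,18,6] → X
    (3,4)@(7, 9): e=[0,18,18] → .  [on edge]
    (2,5)@(5, 11): e=[40,6,-10] → .
    (3,5)@(7, 11): e=[28,6,2] → X
    (4,5)@(9, 11): e=[16,6,14] → X
    (5,5)@(11, 11): e=[4,6,26] → X
    (6,5)@(13, 11): e=[-8,6,38] → .
    (3,6)@(7, 13): e=[56,-6,-14] → .
    (4,6)@(9, 13): e=[44,-6,-2] → .
    (5,6)@(11, 13): e=[32,-6,10] → .
  covered (4 px):
    . . . . . . . . .
    . . . . . . . . .
    . . . . . . . . .
    . . . . . . . . .
    . . X . . . . . .
    . . . X X X . . .
    . . . . . . . . .

Answer: [[6,1],[5,2],[6,2],[4,3],[5,3],[6,3],[4,4],[5,4],[6,4],[3,5],[4,5],[5,5],[6,5],[2,6],[3,6]]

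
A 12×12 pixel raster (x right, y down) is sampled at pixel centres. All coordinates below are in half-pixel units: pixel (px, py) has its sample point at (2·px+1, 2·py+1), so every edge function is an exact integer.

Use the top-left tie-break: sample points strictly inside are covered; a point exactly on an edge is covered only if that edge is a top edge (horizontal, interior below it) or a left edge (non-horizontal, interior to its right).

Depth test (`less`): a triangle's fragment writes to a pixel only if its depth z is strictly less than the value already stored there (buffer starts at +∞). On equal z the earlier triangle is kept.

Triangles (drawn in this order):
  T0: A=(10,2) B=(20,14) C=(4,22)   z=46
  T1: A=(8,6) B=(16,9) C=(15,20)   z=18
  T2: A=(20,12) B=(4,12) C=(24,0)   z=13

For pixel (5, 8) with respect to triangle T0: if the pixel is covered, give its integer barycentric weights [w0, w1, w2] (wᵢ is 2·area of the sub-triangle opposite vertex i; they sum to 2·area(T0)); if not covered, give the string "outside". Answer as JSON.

T0:
  2·area = 272
  edge (10, 2)→(20, 14): d=(10,12) right/bottom  bias=-1
  edge (20, 14)→(4, 22): d=(-16,8) right/bottom  bias=-1
  edge (4, 22)→(10, 2): d=(6,-20) top-left  bias=+0
    (5,2)@(11, 5): e=[18,216,38] → █
    (6,2)@(13, 5): e=[-6,200,78] → ·
    (4,3)@(9, 7): e=[62,200,10] → █
    (6,3)@(13, 7): e=[14,168,90] → █
    (7,3)@(15, 7): e=[-10,152,130] → ·
    (4,4)@(9, 9): e=[82,168,22] → █
    (7,4)@(15, 9): e=[10,120,142] → █
    (8,4)@(17, 9): e=[-14,104,182] → ·
    (4,5)@(9, 11): e=[102,136,34] → █
    (8,5)@(17, 11): e=[6,72,194] → █
    (9,5)@(19, 11): e=[-18,56,234] → ·
    (3,6)@(7, 13): e=[146,120,6] → █
  covered (34 px):
    · · · · · · · · · · · ·
    · · · · · · · · · · · ·
    · · · · · █ · · · · · ·
    · · · · █ █ █ · · · · ·
    · · · · █ █ █ █ · · · ·
    · · · · █ █ █ █ █ · · ·
    · · · █ █ █ █ █ █ █ · ·
    · · · █ █ █ █ █ █ · · ·
    · · · █ █ █ █ · · · · ·
    · · █ █ █ · · · · · · ·
    · · █ · · · · · · · · ·
    · · · · · · · · · · · ·
T1:
  2·area = 91
  edge (8, 6)→(16, 9): d=(8,3) right/bottom  bias=-1
  edge (16, 9)→(15, 20): d=(-1,11) right/bottom  bias=-1
  edge (15, 20)→(8, 6): d=(-7,-14) top-left  bias=+0
    (4,3)@(9, 7): e=[5,79,7] → █
    (5,3)@(11, 7): e=[-1,57,35] → ·
    (4,4)@(9, 9): e=[21,77,-7] → ·
    (5,4)@(11, 9): e=[15,55,21] → █
    (6,4)@(13, 9): e=[9,33,49] → █
    (7,4)@(15, 9): e=[3,11,77] → █
    (8,4)@(17, 9): e=[-3,-11,105] → ·
    (5,5)@(11, 11): e=[31,53,7] → █
    (8,5)@(17, 11): e=[13,-13,91] → ·
    (5,6)@(11, 13): e=[47,51,-7] → ·
    (6,6)@(13, 13): e=[41,29,21] → █
    (8,6)@(17, 13): e=[29,-15,77] → ·
  covered (13 px):
    · · · · · · · · · · · ·
    · · · · · · · · · · · ·
    · · · · · · · · · · · ·
    · · · · █ · · · · · · ·
    · · · · · █ █ █ · · · ·
    · · · · · █ █ █ · · · ·
    · · · · · · █ █ · · · ·
    · · · · · · █ █ · · · ·
    · · · · · · · █ · · · ·
    · · · · · · · █ · · · ·
    · · · · · · · · · · · ·
    · · · · · · · · · · · ·
T2:
  2·area = 192
  edge (20, 12)→(4, 12): d=(-16,0) right/bottom  bias=-1
  edge (4, 12)→(24, 0): d=(20,-12) top-left  bias=+0
  edge (24, 0)→(20, 12): d=(-4,12) right/bottom  bias=-1
    (11,0)@(23, 1): e=[176,8,8] → █
    (9,1)@(19, 3): e=[144,0,48] → █  [on edge]
    (10,1)@(21, 3): e=[144,24,24] → █
    (11,1)@(23, 3): e=[144,48,0] → ·  [on edge]
    (8,2)@(17, 5): e=[112,16,64] → █
    (11,2)@(23, 5): e=[112,88,-8] → ·
    (6,3)@(13, 7): e=[80,8,104] → █
    (7,3)@(15, 7): e=[80,32,80] → █
    (11,3)@(23, 7): e=[80,128,-16] → ·
    (4,4)@(9, 9): e=[48,0,144] → █  [on edge]
    (5,4)@(11, 9): e=[48,24,120] → █
    (10,4)@(21, 9): e=[48,144,0] → ·  [on edge]
    (9,7)@(19, 15): e=[-48,240,0] → ·  [on edge]
    (8,10)@(17, 21): e=[-144,336,0] → ·  [on edge]
  covered (24 px):
    · · · · · · · · · · · █
    · · · · · · · · · █ █ ·
    · · · · · · · · █ █ █ ·
    · · · · · · █ █ █ █ █ ·
    · · · · █ █ █ █ █ █ · ·
    · · · █ █ █ █ █ █ █ · ·
    · · · · · · · · · · · ·
    · · · · · · · · · · · ·
    · · · · · · · · · · · ·
    · · · · · · · · · · · ·
    · · · · · · · · · · · ·
    · · · · · · · · · · · ·

Answer: [24,110,138]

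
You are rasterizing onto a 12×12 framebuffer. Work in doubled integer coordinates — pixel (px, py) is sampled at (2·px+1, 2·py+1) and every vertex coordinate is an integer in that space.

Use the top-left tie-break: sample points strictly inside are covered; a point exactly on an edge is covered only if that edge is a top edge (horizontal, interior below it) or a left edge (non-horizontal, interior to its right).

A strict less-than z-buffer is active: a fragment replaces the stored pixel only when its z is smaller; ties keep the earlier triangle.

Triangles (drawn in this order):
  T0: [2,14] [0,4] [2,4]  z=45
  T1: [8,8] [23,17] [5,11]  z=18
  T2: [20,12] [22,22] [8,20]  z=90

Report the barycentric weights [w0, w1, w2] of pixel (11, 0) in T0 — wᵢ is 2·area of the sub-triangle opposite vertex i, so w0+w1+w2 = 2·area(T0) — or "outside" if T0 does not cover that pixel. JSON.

T0:
  2·area = 20
  edge (2, 14)→(0, 4): d=(-2,-10) top-left  bias=+0
  edge (0, 4)→(2, 4): d=(2,0) top-left  bias=+0
  edge (2, 4)→(2, 14): d=(0,10) right/bottom  bias=-1
    (0,2)@(1, 5): e=[8,2,10] → X
    (1,2)@(3, 5): e=[28,2,-10] → .
    (0,3)@(1, 7): e=[4,6,10] → X
    (1,3)@(3, 7): e=[24,6,-10] → .
    (0,4)@(1, 9): e=[0,10,10] → X  [on edge]
    (1,4)@(3, 9): e=[20,10,-10] → .
    (0,5)@(1, 11): e=[-4,14,10] → .
    (1,9)@(3, 19): e=[0,30,-10] → .  [on edge]
  covered (3 px):
    . . . . . . . . . . . .
    . . . . . . . . . . . .
    X . . . . . . . . . . .
    X . . . . . . . . . . .
    X . . . . . . . . . . .
    . . . . . . . . . . . .
    . . . . . . . . . . . .
    . . . . . . . . . . . .
    . . . . . . . . . . . .
    . . . . . . . . . . . .
    . . . . . . . . . . . .
    . . . . . . . . . . . .
T1:
  2·area = 72
  edge (8, 8)→(23, 17): d=(15,9) right/bottom  bias=-1
  edge (23, 17)→(5, 11): d=(-18,-6) top-left  bias=+0
  edge (5, 11)→(8, 8): d=(3,-3) top-left  bias=+0
    (7,0)@(15, 1): e=[-168,240,0] → .  [on edge]
    (6,1)@(13, 3): e=[-120,192,0] → .  [on edge]
    (1,2)@(3, 5): e=[0,96,-24] → .  [on edge]
    (5,2)@(11, 5): e=[-72,144,0] → .  [on edge]
    (4,3)@(9, 7): e=[-24,96,0] → .  [on edge]
    (3,4)@(7, 9): e=[24,48,0] → X  [on edge]
    (4,4)@(9, 9): e=[6,60,6] → X
    (5,4)@(11, 9): e=[-12,72,12] → .
    (2,5)@(5, 11): e=[72,0,0] → X  [on edge]
    (5,5)@(11, 11): e=[18,36,18] → X
    (6,5)@(13, 11): e=[0,48,24] → .  [on edge]
    (1,6)@(3, 13): e=[120,-48,0] → .  [on edge]
    (5,6)@(11, 13): e=[48,0,24] → X  [on edge]
    (0,7)@(1, 15): e=[168,-96,0] → .  [on edge]
    (8,7)@(17, 15): e=[24,0,48] → X  [on edge]
    (11,8)@(23, 17): e=[0,0,72] → .  [on edge]
  covered (11 px):
    . . . . . . . . . . . .
    . . . . . . . . . . . .
    . . . . . . . . . . . .
    . . . . . . . . . . . .
    . . . X X . . . . . . .
    . . X X X X . . . . . .
    . . . . . X X X . . . .
    . . . . . . . . X X . .
    . . . . . . . . . . . .
    . . . . . . . . . . . .
    . . . . . . . . . . . .
    . . . . . . . . . . . .
T2:
  2·area = 136
  edge (20, 12)→(22, 22): d=(2,10) right/bottom  bias=-1
  edge (22, 22)→(8, 20): d=(-14,-2) top-left  bias=+0
  edge (8, 20)→(20, 12): d=(12,-8) top-left  bias=+0
    (9,3)@(19, 7): e=[0,204,-68] → .  [on edge]
    (9,6)@(19, 13): e=[12,120,4] → X
    (10,6)@(21, 13): e=[-8,124,20] → .
    (8,7)@(17, 15): e=[36,88,12] → X
    (10,7)@(21, 15): e=[-4,96,44] → .
    (6,8)@(13, 17): e=[80,52,4] → X
    (7,8)@(15, 17): e=[60,56,20] → X
    (10,8)@(21, 17): e=[0,68,68] → .  [on edge]
    (0,9)@(1, 19): e=[204,0,-68] → .  [on edge]
    (5,9)@(11, 19): e=[104,20,12] → X
    (10,9)@(21, 19): e=[4,40,92] → X
    (11,9)@(23, 19): e=[-16,44,108] → .
    (7,10)@(15, 21): e=[68,0,68] → X  [on edge]
  covered (17 px):
    . . . . . . . . . . . .
    . . . . . . . . . . . .
    . . . . . . . . . . . .
    . . . . . . . . . . . .
    . . . . . . . . . . . .
    . . . . . . . . . . . .
    . . . . . . . . . X . .
    . . . . . . . . X X . .
    . . . . . . X X X X . .
    . . . . . X X X X X X .
    . . . . . . . X X X X .
    . . . . . . . . . . . .

Answer: "outside"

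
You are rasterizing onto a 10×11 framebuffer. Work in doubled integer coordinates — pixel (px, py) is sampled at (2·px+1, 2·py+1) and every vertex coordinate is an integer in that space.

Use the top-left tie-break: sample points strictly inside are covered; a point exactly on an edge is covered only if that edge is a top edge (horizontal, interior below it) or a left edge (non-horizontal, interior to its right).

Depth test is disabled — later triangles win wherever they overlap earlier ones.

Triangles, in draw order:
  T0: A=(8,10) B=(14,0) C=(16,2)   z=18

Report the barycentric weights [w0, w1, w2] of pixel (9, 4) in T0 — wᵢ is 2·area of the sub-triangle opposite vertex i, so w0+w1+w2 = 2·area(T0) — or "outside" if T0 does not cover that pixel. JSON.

T0:
  2·area = 32
  edge (8, 10)→(14, 0): d=(6,-10) top-left  bias=+0
  edge (14, 0)→(16, 2): d=(2,2) right/bottom  bias=-1
  edge (16, 2)→(8, 10): d=(-8,8) right/bottom  bias=-1
    (7,0)@(15, 1): e=[16,0,16] → ·  [on edge]
    (8,0)@(17, 1): e=[36,-4,0] → ·  [on edge]
    (6,1)@(13, 3): e=[8,8,16] → █
    (7,1)@(15, 3): e=[28,4,0] → ·  [on edge]
    (8,1)@(17, 3): e=[48,0,-16] → ·  [on edge]
    (5,2)@(11, 5): e=[0,16,16] → █  [on edge]
    (6,2)@(13, 5): e=[20,12,0] → ·  [on edge]
    (9,2)@(19, 5): e=[80,0,-48] → ·  [on edge]
    (5,3)@(11, 7): e=[12,20,0] → ·  [on edge]
    (4,4)@(9, 9): e=[4,28,0] → ·  [on edge]
    (3,5)@(7, 11): e=[-4,36,0] → ·  [on edge]
    (2,6)@(5, 13): e=[-12,44,0] → ·  [on edge]
    (1,7)@(3, 15): e=[-20,52,0] → ·  [on edge]
    (2,7)@(5, 15): e=[0,48,-16] → ·  [on edge]
    (0,8)@(1, 17): e=[-28,60,0] → ·  [on edge]
  covered (2 px):
    · · · · · · · · · ·
    · · · · · · █ · · ·
    · · · · · █ · · · ·
    · · · · · · · · · ·
    · · · · · · · · · ·
    · · · · · · · · · ·
    · · · · · · · · · ·
    · · · · · · · · · ·
    · · · · · · · · · ·
    · · · · · · · · · ·
    · · · · · · · · · ·

Answer: "outside"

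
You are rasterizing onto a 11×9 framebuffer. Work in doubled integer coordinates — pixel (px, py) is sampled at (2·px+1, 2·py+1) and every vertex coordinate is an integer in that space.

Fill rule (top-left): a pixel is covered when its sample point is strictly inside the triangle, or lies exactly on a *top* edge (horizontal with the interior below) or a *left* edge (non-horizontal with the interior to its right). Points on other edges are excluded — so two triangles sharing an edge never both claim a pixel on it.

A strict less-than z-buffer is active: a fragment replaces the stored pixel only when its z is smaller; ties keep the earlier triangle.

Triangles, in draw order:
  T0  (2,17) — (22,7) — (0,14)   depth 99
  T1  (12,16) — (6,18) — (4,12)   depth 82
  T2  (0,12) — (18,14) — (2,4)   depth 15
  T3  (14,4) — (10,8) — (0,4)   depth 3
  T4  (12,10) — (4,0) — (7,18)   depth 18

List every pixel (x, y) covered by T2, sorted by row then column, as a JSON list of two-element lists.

T0:
  2·area = 80  (B↔C swapped to make it positive)
  edge (2, 17)→(0, 14): d=(-2,-3) top-left  bias=+0
  edge (0, 14)→(22, 7): d=(22,-7) top-left  bias=+0
  edge (22, 7)→(2, 17): d=(-20,10) right/bottom  bias=-1
    (8,4)@(17, 9): e=[61,9,10] → #
    (9,4)@(19, 9): e=[67,23,-10] → ·
    (5,5)@(11, 11): e=[39,11,30] → #
    (6,5)@(13, 11): e=[45,25,10] → #
    (7,5)@(15, 11): e=[51,39,-10] → ·
    (8,5)@(17, 11): e=[57,53,-30] → ·
    (2,6)@(5, 13): e=[17,13,50] → #
    (3,6)@(7, 13): e=[23,27,30] → #
    (4,6)@(9, 13): e=[29,41,10] → #
    (5,6)@(11, 13): e=[35,55,-10] → ·
    (6,6)@(13, 13): e=[41,69,-30] → ·
    (0,7)@(1, 15): e=[1,29,50] → #
  covered (9 px):
    · · · · · · · · · · ·
    · · · · · · · · · · ·
    · · · · · · · · · · ·
    · · · · · · · · · · ·
    · · · · · · · · # · ·
    · · · · · # # · · · ·
    · · # # # · · · · · ·
    # # # · · · · · · · ·
    · · · · · · · · · · ·
T1:
  2·area = 40
  edge (12, 16)→(6, 18): d=(-6,2) right/bottom  bias=-1
  edge (6, 18)→(4, 12): d=(-2,-6) top-left  bias=+0
  edge (4, 12)→(12, 16): d=(8,4) right/bottom  bias=-1
    (0,1)@(1, 3): e=[100,0,-60] → ·  [on edge]
    (1,4)@(3, 9): e=[60,0,-20] → ·  [on edge]
    (2,6)@(5, 13): e=[32,4,4] → #
    (3,6)@(7, 13): e=[28,16,-4] → ·
    (10,6)@(21, 13): e=[0,100,-60] → ·  [on edge]
    (2,7)@(5, 15): e=[20,0,20] → #  [on edge]
    (3,7)@(7, 15): e=[16,12,12] → #
    (4,7)@(9, 15): e=[12,24,4] → #
    (5,7)@(11, 15): e=[8,36,-4] → ·
    (7,7)@(15, 15): e=[0,60,-20] → ·  [on edge]
    (2,8)@(5, 17): e=[8,-4,36] → ·
    (3,8)@(7, 17): e=[4,8,28] → #
    (4,8)@(9, 17): e=[0,20,20] → ·  [on edge]
  covered (5 px):
    · · · · · · · · · · ·
    · · · · · · · · · · ·
    · · · · · · · · · · ·
    · · · · · · · · · · ·
    · · · · · · · · · · ·
    · · · · · · · · · · ·
    · · # · · · · · · · ·
    · · # # # · · · · · ·
    · · · # · · · · · · ·
T2:
  2·area = 148  (B↔C swapped to make it positive)
  edge (0, 12)→(2, 4): d=(2,-8) top-left  bias=+0
  edge (2, 4)→(18, 14): d=(16,10) right/bottom  bias=-1
  edge (18, 14)→(0, 12): d=(-18,-2) top-left  bias=+0
    (1,2)@(3, 5): e=[10,6,132] → #
    (2,2)@(5, 5): e=[26,-14,136] → ·
    (1,3)@(3, 7): e=[14,38,96] → #
    (2,3)@(5, 7): e=[30,18,100] → #
    (3,3)@(7, 7): e=[46,-2,104] → ·
    (0,4)@(1, 9): e=[2,90,56] → #
    (3,4)@(7, 9): e=[50,30,68] → #
    (4,4)@(9, 9): e=[66,10,72] → #
    (5,4)@(11, 9): e=[82,-10,76] → ·
    (0,5)@(1, 11): e=[6,122,20] → #
    (5,5)@(11, 11): e=[86,22,40] → #
    (6,5)@(13, 11): e=[102,2,44] → #
    (4,6)@(9, 13): e=[74,74,0] → #  [on edge]
  covered (19 px):
    · · · · · · · · · · ·
    · · · · · · · · · · ·
    · # · · · · · · · · ·
    · # # · · · · · · · ·
    # # # # # · · · · · ·
    # # # # # # # · · · ·
    · · · · # # # # · · ·
    · · · · · · · · · · ·
    · · · · · · · · · · ·
T3:
  2·area = 56
  edge (14, 4)→(10, 8): d=(-4,4) right/bottom  bias=-1
  edge (10, 8)→(0, 4): d=(-10,-4) top-left  bias=+0
  edge (0, 4)→(14, 4): d=(14,0) top-left  bias=+0
    (8,0)@(17, 1): e=[0,98,-42] → ·  [on edge]
    (7,1)@(15, 3): e=[0,70,-14] → ·  [on edge]
    (1,2)@(3, 5): e=[40,2,14] → #
    (2,2)@(5, 5): e=[32,10,14] → #
    (3,2)@(7, 5): e=[24,18,14] → #
    (4,2)@(9, 5): e=[16,26,14] → #
    (5,2)@(11, 5): e=[8,34,14] → #
    (6,2)@(13, 5): e=[0,42,14] → ·  [on edge]
    (1,3)@(3, 7): e=[32,-18,42] → ·
    (2,3)@(5, 7): e=[24,-10,42] → ·
    (3,3)@(7, 7): e=[16,-2,42] → ·
    (4,3)@(9, 7): e=[8,6,42] → #
    (5,3)@(11, 7): e=[0,14,42] → ·  [on edge]
    (4,4)@(9, 9): e=[0,-14,70] → ·  [on edge]
    (3,5)@(7, 11): e=[0,-42,98] → ·  [on edge]
    (2,6)@(5, 13): e=[0,-70,126] → ·  [on edge]
    (1,7)@(3, 15): e=[0,-98,154] → ·  [on edge]
    (0,8)@(1, 17): e=[0,-126,182] → ·  [on edge]
  covered (6 px):
    · · · · · · · · · · ·
    · · · · · · · · · · ·
    · # # # # # · · · · ·
    · · · · # · · · · · ·
    · · · · · · · · · · ·
    · · · · · · · · · · ·
    · · · · · · · · · · ·
    · · · · · · · · · · ·
    · · · · · · · · · · ·
T4:
  2·area = 114  (B↔C swapped to make it positive)
  edge (12, 10)→(7, 18): d=(-5,8) right/bottom  bias=-1
  edge (7, 18)→(4, 0): d=(-3,-18) top-left  bias=+0
  edge (4, 0)→(12, 10): d=(8,10) right/bottom  bias=-1
    (2,1)@(5, 3): e=[91,9,14] → #
    (3,1)@(7, 3): e=[75,45,-6] → ·
    (2,2)@(5, 5): e=[81,3,30] → #
    (3,2)@(7, 5): e=[65,39,10] → #
    (4,2)@(9, 5): e=[49,75,-10] → ·
    (2,3)@(5, 7): e=[71,-3,46] → ·
    (3,3)@(7, 7): e=[55,33,26] → #
    (4,3)@(9, 7): e=[39,69,6] → #
    (5,3)@(11, 7): e=[23,105,-14] → ·
    (3,4)@(7, 9): e=[45,27,42] → #
    (5,4)@(11, 9): e=[13,99,2] → #
    (6,4)@(13, 9): e=[-3,135,-18] → ·
  covered (15 px):
    · · · · · · · · · · ·
    · · # · · · · · · · ·
    · · # # · · · · · · ·
    · · · # # · · · · · ·
    · · · # # # · · · · ·
    · · · # # # · · · · ·
    · · · # # · · · · · ·
    · · · # · · · · · · ·
    · · · # · · · · · · ·

Result: [[1,2],[1,3],[2,3],[0,4],[1,4],[2,4],[3,4],[4,4],[0,5],[1,5],[2,5],[3,5],[4,5],[5,5],[6,5],[4,6],[5,6],[6,6],[7,6]]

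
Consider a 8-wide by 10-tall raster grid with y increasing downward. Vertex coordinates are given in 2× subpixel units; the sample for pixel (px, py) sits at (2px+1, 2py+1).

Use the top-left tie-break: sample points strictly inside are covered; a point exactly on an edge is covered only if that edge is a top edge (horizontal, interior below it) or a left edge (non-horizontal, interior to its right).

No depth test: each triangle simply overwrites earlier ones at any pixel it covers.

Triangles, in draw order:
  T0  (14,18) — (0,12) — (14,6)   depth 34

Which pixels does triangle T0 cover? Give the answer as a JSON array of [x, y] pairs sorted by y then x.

T0:
  2·area = 168
  edge (14, 18)→(0, 12): d=(-14,-6) top-left  bias=+0
  edge (0, 12)→(14, 6): d=(14,-6) top-left  bias=+0
  edge (14, 6)→(14, 18): d=(0,12) right/bottom  bias=-1
    (6,3)@(13, 7): e=[148,8,12] → #
    (7,3)@(15, 7): e=[160,20,-12] → ·
    (3,4)@(7, 9): e=[84,0,84] → #  [on edge]
    (4,4)@(9, 9): e=[96,12,60] → #
    (5,4)@(11, 9): e=[108,24,36] → #
    (7,4)@(15, 9): e=[132,48,-12] → ·
    (1,5)@(3, 11): e=[32,4,132] → #
    (2,5)@(5, 11): e=[44,16,108] → #
    (7,5)@(15, 11): e=[104,76,-12] → ·
    (1,6)@(3, 13): e=[4,32,132] → #
    (7,6)@(15, 13): e=[76,104,-12] → ·
    (1,7)@(3, 15): e=[-24,60,132] → ·
    (3,7)@(7, 15): e=[0,84,84] → #  [on edge]
  covered (22 px):
    · · · · · · · ·
    · · · · · · · ·
    · · · · · · · ·
    · · · · · · # ·
    · · · # # # # ·
    · # # # # # # ·
    · # # # # # # ·
    · · · # # # # ·
    · · · · · · # ·
    · · · · · · · ·

Final: [[6,3],[3,4],[4,4],[5,4],[6,4],[1,5],[2,5],[3,5],[4,5],[5,5],[6,5],[1,6],[2,6],[3,6],[4,6],[5,6],[6,6],[3,7],[4,7],[5,7],[6,7],[6,8]]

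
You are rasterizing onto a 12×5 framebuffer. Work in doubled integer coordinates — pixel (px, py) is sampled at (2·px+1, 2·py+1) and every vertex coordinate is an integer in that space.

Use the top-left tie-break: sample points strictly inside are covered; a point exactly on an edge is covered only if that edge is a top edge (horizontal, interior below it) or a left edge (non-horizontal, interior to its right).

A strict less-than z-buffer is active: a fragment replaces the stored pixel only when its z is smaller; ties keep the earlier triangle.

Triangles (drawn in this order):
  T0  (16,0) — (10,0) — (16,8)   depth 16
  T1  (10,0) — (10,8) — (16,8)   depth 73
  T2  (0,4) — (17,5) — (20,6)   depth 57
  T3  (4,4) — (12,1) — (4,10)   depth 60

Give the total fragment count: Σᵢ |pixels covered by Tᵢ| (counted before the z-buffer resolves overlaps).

T0:
  2·area = 48  (B↔C swapped to make it positive)
  edge (16, 0)→(16, 8): d=(0,8) right/bottom  bias=-1
  edge (16, 8)→(10, 0): d=(-6,-8) top-left  bias=+0
  edge (10, 0)→(16, 0): d=(6,0) top-left  bias=+0
    (5,0)@(11, 1): e=[40,2,6] → #
    (6,0)@(13, 1): e=[24,18,6] → #
    (7,0)@(15, 1): e=[8,34,6] → #
    (8,0)@(17, 1): e=[-8,50,6] → ·
    (5,1)@(11, 3): e=[40,-10,18] → ·
    (6,1)@(13, 3): e=[24,6,18] → #
    (8,1)@(17, 3): e=[-8,38,18] → ·
    (6,2)@(13, 5): e=[24,-6,30] → ·
    (7,2)@(15, 5): e=[8,10,30] → #
    (8,2)@(17, 5): e=[-8,26,30] → ·
    (7,3)@(15, 7): e=[8,-2,42] → ·
  covered (6 px):
    · · · · · # # # · · · ·
    · · · · · · # # · · · ·
    · · · · · · · # · · · ·
    · · · · · · · · · · · ·
    · · · · · · · · · · · ·
T1:
  2·area = 48  (B↔C swapped to make it positive)
  edge (10, 0)→(16, 8): d=(6,8) right/bottom  bias=-1
  edge (16, 8)→(10, 8): d=(-6,0) right/bottom  bias=-1
  edge (10, 8)→(10, 0): d=(0,-8) top-left  bias=+0
    (5,1)@(11, 3): e=[10,30,8] → #
    (6,1)@(13, 3): e=[-6,30,24] → ·
    (5,2)@(11, 5): e=[22,18,8] → #
    (6,2)@(13, 5): e=[6,18,24] → #
    (7,2)@(15, 5): e=[-10,18,40] → ·
    (5,3)@(11, 7): e=[34,6,8] → #
    (7,3)@(15, 7): e=[2,6,40] → #
    (8,3)@(17, 7): e=[-14,6,56] → ·
    (5,4)@(11, 9): e=[46,-6,8] → ·
    (6,4)@(13, 9): e=[30,-6,24] → ·
    (7,4)@(15, 9): e=[14,-6,40] → ·
  covered (6 px):
    · · · · · · · · · · · ·
    · · · · · # · · · · · ·
    · · · · · # # · · · · ·
    · · · · · # # # · · · ·
    · · · · · · · · · · · ·
T2:
  2·area = 14
  edge (0, 4)→(17, 5): d=(17,1) right/bottom  bias=-1
  edge (17, 5)→(20, 6): d=(3,1) right/bottom  bias=-1
  edge (20, 6)→(0, 4): d=(-20,-2) top-left  bias=+0
    (2,0)@(5, 1): e=[-56,0,70] → ·  [on edge]
    (5,1)@(11, 3): e=[-28,0,42] → ·  [on edge]
    (5,2)@(11, 5): e=[6,6,2] → #
    (6,2)@(13, 5): e=[4,4,6] → #
    (7,2)@(15, 5): e=[2,2,10] → #
    (8,2)@(17, 5): e=[0,0,14] → ·  [on edge]
    (5,3)@(11, 7): e=[40,12,-38] → ·
    (6,3)@(13, 7): e=[38,10,-34] → ·
    (7,3)@(15, 7): e=[36,8,-30] → ·
    (11,3)@(23, 7): e=[28,0,-14] → ·  [on edge]
  covered (3 px):
    · · · · · · · · · · · ·
    · · · · · · · · · · · ·
    · · · · · # # # · · · ·
    · · · · · · · · · · · ·
    · · · · · · · · · · · ·
T3:
  2·area = 48
  edge (4, 4)→(12, 1): d=(8,-3) top-left  bias=+0
  edge (12, 1)→(4, 10): d=(-8,9) right/bottom  bias=-1
  edge (4, 10)→(4, 4): d=(0,-6) top-left  bias=+0
    (3,1)@(7, 3): e=[1,29,18] → #
    (4,1)@(9, 3): e=[7,11,30] → #
    (5,1)@(11, 3): e=[13,-7,42] → ·
    (2,2)@(5, 5): e=[11,31,6] → #
    (4,2)@(9, 5): e=[23,-5,30] → ·
    (2,3)@(5, 7): e=[27,15,6] → #
    (3,3)@(7, 7): e=[33,-3,18] → ·
    (2,4)@(5, 9): e=[43,-1,6] → ·
  covered (5 px):
    · · · · · · · · · · · ·
    · · · # # · · · · · · ·
    · · # # · · · · · · · ·
    · · # · · · · · · · · ·
    · · · · · · · · · · · ·

Result: 20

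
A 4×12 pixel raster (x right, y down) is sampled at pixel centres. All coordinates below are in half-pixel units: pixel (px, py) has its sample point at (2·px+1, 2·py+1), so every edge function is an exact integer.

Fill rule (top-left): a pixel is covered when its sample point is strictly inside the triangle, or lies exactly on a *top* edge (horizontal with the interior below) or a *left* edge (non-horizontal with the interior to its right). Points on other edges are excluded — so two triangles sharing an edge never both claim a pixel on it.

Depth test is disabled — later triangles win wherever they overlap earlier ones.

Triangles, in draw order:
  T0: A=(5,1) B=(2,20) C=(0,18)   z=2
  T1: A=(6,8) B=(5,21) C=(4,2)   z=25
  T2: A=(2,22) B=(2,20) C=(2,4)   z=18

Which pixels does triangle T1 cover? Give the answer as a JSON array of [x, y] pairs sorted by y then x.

T0:
  2·area = 44
  edge (5, 1)→(2, 20): d=(-3,19) right/bottom  bias=-1
  edge (2, 20)→(0, 18): d=(-2,-2) top-left  bias=+0
  edge (0, 18)→(5, 1): d=(5,-17) top-left  bias=+0
    (2,0)@(5, 1): e=[0,44,0] → ·  [on edge]
    (1,4)@(3, 9): e=[14,24,6] → █
    (2,4)@(5, 9): e=[-24,28,40] → ·
    (1,5)@(3, 11): e=[8,20,16] → █
    (2,5)@(5, 11): e=[-30,24,50] → ·
    (1,6)@(3, 13): e=[2,16,26] → █
    (2,6)@(5, 13): e=[-36,20,60] → ·
    (0,7)@(1, 15): e=[34,8,2] → █
    (1,7)@(3, 15): e=[-4,12,36] → ·
    (0,8)@(1, 17): e=[28,4,12] → █
    (1,8)@(3, 17): e=[-10,8,46] → ·
    (0,9)@(1, 19): e=[22,0,22] → █  [on edge]
    (1,10)@(3, 21): e=[-22,0,66] → ·  [on edge]
    (2,11)@(5, 23): e=[-66,0,110] → ·  [on edge]
  covered (6 px):
    · · · ·
    · · · ·
    · · · ·
    · · · ·
    · █ · ·
    · █ · ·
    · █ · ·
    █ · · ·
    █ · · ·
    █ · · ·
    · · · ·
    · · · ·
T1:
  2·area = 32
  edge (6, 8)→(5, 21): d=(-1,13) right/bottom  bias=-1
  edge (5, 21)→(4, 2): d=(-1,-19) top-left  bias=+0
  edge (4, 2)→(6, 8): d=(2,6) right/bottom  bias=-1
    (2,2)@(5, 5): e=[16,16,0] → ·  [on edge]
    (2,3)@(5, 7): e=[14,14,4] → █
    (3,3)@(7, 7): e=[-12,52,-8] → ·
    (2,4)@(5, 9): e=[12,12,8] → █
    (3,4)@(7, 9): e=[-14,50,-4] → ·
    (2,5)@(5, 11): e=[10,10,12] → █
    (3,5)@(7, 11): e=[-16,48,0] → ·  [on edge]
    (2,6)@(5, 13): e=[8,8,16] → █
    (3,6)@(7, 13): e=[-18,46,4] → ·
    (2,7)@(5, 15): e=[6,6,20] → █
    (3,7)@(7, 15): e=[-20,44,8] → ·
    (2,8)@(5, 17): e=[4,4,24] → █
    (2,10)@(5, 21): e=[0,0,32] → ·  [on edge]
  covered (7 px):
    · · · ·
    · · · ·
    · · · ·
    · · █ ·
    · · █ ·
    · · █ ·
    · · █ ·
    · · █ ·
    · · █ ·
    · · █ ·
    · · · ·
    · · · ·
T2:
  degenerate (2·area = 0) — covers nothing

Answer: [[2,3],[2,4],[2,5],[2,6],[2,7],[2,8],[2,9]]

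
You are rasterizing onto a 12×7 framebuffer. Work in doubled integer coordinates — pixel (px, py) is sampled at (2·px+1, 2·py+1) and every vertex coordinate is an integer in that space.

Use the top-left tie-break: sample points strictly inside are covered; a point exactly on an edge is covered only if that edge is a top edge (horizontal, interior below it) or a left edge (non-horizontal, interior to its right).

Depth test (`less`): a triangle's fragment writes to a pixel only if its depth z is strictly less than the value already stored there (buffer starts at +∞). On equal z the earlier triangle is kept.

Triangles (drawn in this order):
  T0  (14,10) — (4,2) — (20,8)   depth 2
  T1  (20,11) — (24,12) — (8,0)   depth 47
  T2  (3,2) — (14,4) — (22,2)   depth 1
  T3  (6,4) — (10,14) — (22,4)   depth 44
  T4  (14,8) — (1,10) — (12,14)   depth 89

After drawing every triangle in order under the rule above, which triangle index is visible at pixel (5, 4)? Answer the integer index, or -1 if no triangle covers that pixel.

T0:
  2·area = 68
  edge (14, 10)→(4, 2): d=(-10,-8) top-left  bias=+0
  edge (4, 2)→(20, 8): d=(16,6) right/bottom  bias=-1
  edge (20, 8)→(14, 10): d=(-6,2) right/bottom  bias=-1
    (4,2)@(9, 5): e=[10,18,40] → #
    (5,2)@(11, 5): e=[26,6,36] → #
    (6,2)@(13, 5): e=[42,-6,32] → ·
    (4,3)@(9, 7): e=[-10,50,28] → ·
    (5,3)@(11, 7): e=[6,38,24] → #
    (6,3)@(13, 7): e=[22,26,20] → #
    (7,3)@(15, 7): e=[38,14,16] → #
    (8,3)@(17, 7): e=[54,2,12] → #
    (9,3)@(19, 7): e=[70,-10,8] → ·
    (11,3)@(23, 7): e=[102,-34,0] → ·  [on edge]
    (5,4)@(11, 9): e=[-14,70,12] → ·
    (6,4)@(13, 9): e=[2,58,8] → #
    (8,4)@(17, 9): e=[34,34,0] → ·  [on edge]
    (5,5)@(11, 11): e=[-34,102,0] → ·  [on edge]
    (2,6)@(5, 13): e=[-102,170,0] → ·  [on edge]
  covered (8 px):
    · · · · · · · · · · · ·
    · · · · · · · · · · · ·
    · · · · # # · · · · · ·
    · · · · · # # # # · · ·
    · · · · · · # # · · · ·
    · · · · · · · · · · · ·
    · · · · · · · · · · · ·
T1:
  2·area = 32  (B↔C swapped to make it positive)
  edge (20, 11)→(8, 0): d=(-12,-11) top-left  bias=+0
  edge (8, 0)→(24, 12): d=(16,12) right/bottom  bias=-1
  edge (24, 12)→(20, 11): d=(-4,-1) top-left  bias=+0
    (8,3)@(17, 7): e=[15,4,13] → #
    (9,3)@(19, 7): e=[37,-20,15] → ·
    (8,4)@(17, 9): e=[-9,36,5] → ·
    (9,4)@(19, 9): e=[13,12,7] → #
    (10,4)@(21, 9): e=[35,-12,9] → ·
    (9,5)@(19, 11): e=[-11,44,-1] → ·
    (10,5)@(21, 11): e=[11,20,1] → #
    (11,5)@(23, 11): e=[33,-4,3] → ·
    (10,6)@(21, 13): e=[-13,52,-7] → ·
  covered (3 px):
    · · · · · · · · · · · ·
    · · · · · · · · · · · ·
    · · · · · · · · · · · ·
    · · · · · · · · # · · ·
    · · · · · · · · · # · ·
    · · · · · · · · · · # ·
    · · · · · · · · · · · ·
T2:
  2·area = 38  (B↔C swapped to make it positive)
  edge (3, 2)→(22, 2): d=(19,0) top-left  bias=+0
  edge (22, 2)→(14, 4): d=(-8,2) right/bottom  bias=-1
  edge (14, 4)→(3, 2): d=(-11,-2) top-left  bias=+0
    (4,1)@(9, 3): e=[19,18,1] → #
    (5,1)@(11, 3): e=[19,14,5] → #
    (6,1)@(13, 3): e=[19,10,9] → #
    (7,1)@(15, 3): e=[19,6,13] → #
    (8,1)@(17, 3): e=[19,2,17] → #
    (9,1)@(19, 3): e=[19,-2,21] → ·
    (4,2)@(9, 5): e=[57,2,-21] → ·
    (5,2)@(11, 5): e=[57,-2,-17] → ·
    (6,2)@(13, 5): e=[57,-6,-13] → ·
    (7,2)@(15, 5): e=[57,-10,-9] → ·
    (8,2)@(17, 5): e=[57,-14,-5] → ·
  covered (5 px):
    · · · · · · · · · · · ·
    · · · · # # # # # · · ·
    · · · · · · · · · · · ·
    · · · · · · · · · · · ·
    · · · · · · · · · · · ·
    · · · · · · · · · · · ·
    · · · · · · · · · · · ·
T3:
  2·area = 160  (B↔C swapped to make it positive)
  edge (6, 4)→(22, 4): d=(16,0) top-left  bias=+0
  edge (22, 4)→(10, 14): d=(-12,10) right/bottom  bias=-1
  edge (10, 14)→(6, 4): d=(-4,-10) top-left  bias=+0
    (3,2)@(7, 5): e=[16,138,6] → #
    (4,2)@(9, 5): e=[16,118,26] → #
    (5,2)@(11, 5): e=[16,98,46] → #
    (6,2)@(13, 5): e=[16,78,66] → #
    (7,2)@(15, 5): e=[16,58,86] → #
    (8,2)@(17, 5): e=[16,38,106] → #
    (9,2)@(19, 5): e=[16,18,126] → #
    (10,2)@(21, 5): e=[16,-2,146] → ·
    (3,3)@(7, 7): e=[48,114,-2] → ·
    (4,3)@(9, 7): e=[48,94,18] → #
    (9,3)@(19, 7): e=[48,-6,118] → ·
    (4,4)@(9, 9): e=[80,70,10] → #
  covered (20 px):
    · · · · · · · · · · · ·
    · · · · · · · · · · · ·
    · · · # # # # # # # · ·
    · · · · # # # # # · · ·
    · · · · # # # # · · · ·
    · · · · # # # · · · · ·
    · · · · · # · · · · · ·
T4:
  2·area = 74  (B↔C swapped to make it positive)
  edge (14, 8)→(12, 14): d=(-2,6) right/bottom  bias=-1
  edge (12, 14)→(1, 10): d=(-11,-4) top-left  bias=+0
  edge (1, 10)→(14, 8): d=(13,-2) top-left  bias=+0
    (7,2)@(15, 5): e=[0,111,-37] → ·  [on edge]
    (4,4)@(9, 9): e=[28,43,3] → #
    (5,4)@(11, 9): e=[16,51,7] → #
    (6,4)@(13, 9): e=[4,59,11] → #
    (7,4)@(15, 9): e=[-8,67,15] → ·
    (2,5)@(5, 11): e=[48,5,21] → #
    (3,5)@(7, 11): e=[36,13,25] → #
    (6,5)@(13, 11): e=[0,37,37] → ·  [on edge]
    (2,6)@(5, 13): e=[44,-17,47] → ·
    (3,6)@(7, 13): e=[32,-9,51] → ·
    (4,6)@(9, 13): e=[20,-1,55] → ·
    (5,6)@(11, 13): e=[8,7,59] → #
  covered (8 px):
    · · · · · · · · · · · ·
    · · · · · · · · · · · ·
    · · · · · · · · · · · ·
    · · · · · · · · · · · ·
    · · · · # # # · · · · ·
    · · # # # # · · · · · ·
    · · · · · # · · · · · ·

Z-buffer (winner per pixel, '.' = empty):
  . . . . . . . . . . . .
  . . . . 2 2 2 2 2 . . .
  . . . 3 0 0 3 3 3 3 . .
  . . . . 3 0 0 0 0 . . .
  . . . . 3 3 0 0 . 1 . .
  . . 4 4 3 3 3 . . . 1 .
  . . . . . 3 . . . . . .

Answer: 3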